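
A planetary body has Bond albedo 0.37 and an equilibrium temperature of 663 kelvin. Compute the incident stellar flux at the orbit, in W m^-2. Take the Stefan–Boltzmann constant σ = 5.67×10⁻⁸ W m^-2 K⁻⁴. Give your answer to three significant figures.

69600 W m^-2

From S(1−α)/4 = σT⁴: S = 4σT⁴/(1−α).
The emitted flux is σT⁴ = 10960 W m^-2.
S = 4·10960/0.63 = 69560 W m^-2.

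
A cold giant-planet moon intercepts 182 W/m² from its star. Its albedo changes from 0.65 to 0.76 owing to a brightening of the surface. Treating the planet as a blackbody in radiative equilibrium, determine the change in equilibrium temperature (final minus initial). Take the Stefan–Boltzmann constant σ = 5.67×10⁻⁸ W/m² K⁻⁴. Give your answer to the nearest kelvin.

Before: T₁ = [182.0·0.35/(4σ)]^(1/4) = 129.5 K.
Final:   T₂ = [S(1−0.76)/(4σ)]^(1/4) = 117.8 K.
ΔT = T₂ − T₁ = -11.65 K.

-12 K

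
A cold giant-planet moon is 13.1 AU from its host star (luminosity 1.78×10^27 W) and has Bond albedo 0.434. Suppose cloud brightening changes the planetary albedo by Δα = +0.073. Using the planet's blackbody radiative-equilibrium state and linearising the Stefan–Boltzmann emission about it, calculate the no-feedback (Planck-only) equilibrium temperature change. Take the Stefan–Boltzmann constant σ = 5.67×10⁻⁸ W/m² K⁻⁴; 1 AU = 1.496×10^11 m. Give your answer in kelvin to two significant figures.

d = 13.1 × 1.496×10^11 m = 1.960×10^12 m.
Flux at the orbit: S = L/(4πd²) = 1.78×10^27/(4π·(1.96×10^12)²) = 36.88 W/m².
The baseline emission temperature is T_e = 97.95 K.
ΔF = −(S/4)Δα = −(36.88/4)×(+0.073) = -0.6731 W/m².
Planck response: λ_P = 4σT_e³ = 4·5.67×10⁻⁸·(97.95)³ = 0.2131 W/m²/K.
Hence the no-feedback warming is ΔF/(4σT_e³) = -3.16 K.

-3.2 K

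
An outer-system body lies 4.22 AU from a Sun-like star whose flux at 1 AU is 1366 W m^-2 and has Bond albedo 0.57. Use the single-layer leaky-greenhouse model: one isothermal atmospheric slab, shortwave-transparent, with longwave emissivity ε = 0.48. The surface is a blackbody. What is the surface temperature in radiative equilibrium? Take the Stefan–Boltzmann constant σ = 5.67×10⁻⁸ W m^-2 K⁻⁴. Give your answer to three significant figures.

118 K

Flux at the orbit: S = 1366/(4.22)² = 76.71 W m^-2.
At the top of the atmosphere, σT_e⁴ = S(1−α)/4 = 8.246 W m^-2, giving T_e = 109.8 K.
Surface balance with a leaky layer gives σT_s⁴ = σT_e⁴·2/(2−ε), so T_s = T_e·[2/(2−0.48)]^(1/4) = 117.6 K.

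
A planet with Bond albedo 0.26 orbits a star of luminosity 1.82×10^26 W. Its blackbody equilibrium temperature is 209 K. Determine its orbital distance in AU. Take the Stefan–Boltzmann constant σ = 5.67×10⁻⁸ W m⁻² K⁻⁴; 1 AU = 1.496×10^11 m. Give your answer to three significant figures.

1.05 AU

Required flux: S = 4σT⁴/(1−α) = 584.8 W m⁻².
Then d = [L/(4πS)]^(1/2) = 1.574×10^11 m, i.e. 1.052 AU.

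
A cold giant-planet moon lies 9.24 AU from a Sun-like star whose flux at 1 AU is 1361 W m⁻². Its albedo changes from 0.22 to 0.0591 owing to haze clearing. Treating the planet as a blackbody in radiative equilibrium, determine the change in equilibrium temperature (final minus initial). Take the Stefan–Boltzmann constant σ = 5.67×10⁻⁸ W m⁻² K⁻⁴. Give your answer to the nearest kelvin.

4 kelvin

By the inverse-square law, S = 1361/9.24² = 15.94 W m⁻².
Before: T₁ = [15.94·0.78/(4σ)]^(1/4) = 86.05 K.
Final:   T₂ = [S(1−0.0591)/(4σ)]^(1/4) = 90.18 K.
Change: 90.18 − 86.05 = 4.131 K.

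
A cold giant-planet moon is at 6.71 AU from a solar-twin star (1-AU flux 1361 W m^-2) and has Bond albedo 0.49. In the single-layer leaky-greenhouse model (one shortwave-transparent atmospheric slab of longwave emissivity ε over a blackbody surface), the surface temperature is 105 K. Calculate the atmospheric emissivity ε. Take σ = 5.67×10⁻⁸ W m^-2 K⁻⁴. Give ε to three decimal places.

0.882

By the inverse-square law, S = 1361/6.71² = 30.23 W m^-2.
First, T_e = [30.23·(1−0.49)/(4σ)]^(1/4) = 90.80 K.
Since (2−ε)/2 = (T_e/T_s)⁴ = 0.5592, ε = 0.8816.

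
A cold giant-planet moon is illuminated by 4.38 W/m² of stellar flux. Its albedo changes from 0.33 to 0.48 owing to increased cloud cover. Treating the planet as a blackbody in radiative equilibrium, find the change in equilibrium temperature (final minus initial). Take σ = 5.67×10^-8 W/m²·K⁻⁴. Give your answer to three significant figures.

-3.68 K

Initial: T₁ = [S(1−0.33)/(4σ)]^(1/4) = 59.98 K.
After:  T₂ = [4.380·0.52/(4σ)]^(1/4) = 56.29 K.
ΔT = T₂ − T₁ = -3.682 K.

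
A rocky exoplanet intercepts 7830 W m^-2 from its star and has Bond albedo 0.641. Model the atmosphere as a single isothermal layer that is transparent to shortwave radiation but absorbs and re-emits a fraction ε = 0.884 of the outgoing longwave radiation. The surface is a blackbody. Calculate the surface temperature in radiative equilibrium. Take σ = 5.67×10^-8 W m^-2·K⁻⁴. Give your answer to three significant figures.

The planet radiates to space at T_e = [S(1−α)/(4σ)]^(1/4) = 333.7 K.
For a single slab of emissivity ε, T_s⁴ = 2T_e⁴/(2−ε); thus T_s = 333.7·(1.792)^(1/4) = 386.1 K.

386 K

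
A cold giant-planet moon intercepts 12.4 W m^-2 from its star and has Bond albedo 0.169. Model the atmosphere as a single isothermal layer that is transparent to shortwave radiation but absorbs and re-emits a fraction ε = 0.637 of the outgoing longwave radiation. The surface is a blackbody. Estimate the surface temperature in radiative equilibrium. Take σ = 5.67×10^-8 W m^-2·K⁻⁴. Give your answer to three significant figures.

90.4 K

At the top of the atmosphere, σT_e⁴ = S(1−α)/4 = 2.576 W m^-2, giving T_e = 82.10 K.
Surface balance with a leaky layer gives σT_s⁴ = σT_e⁴·2/(2−ε), so T_s = T_e·[2/(2−0.637)]^(1/4) = 90.36 K.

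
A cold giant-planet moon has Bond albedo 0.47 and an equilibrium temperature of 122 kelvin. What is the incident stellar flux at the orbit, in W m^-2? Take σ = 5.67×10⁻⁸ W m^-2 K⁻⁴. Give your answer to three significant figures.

Invert the energy balance for S: S = 4σT⁴/(1−α).
σT⁴ = 5.67×10⁻⁸·(122)⁴ = 12.56 W m^-2.
S = 4·12.56/0.53 = 94.80 W m^-2.

94.8 W m^-2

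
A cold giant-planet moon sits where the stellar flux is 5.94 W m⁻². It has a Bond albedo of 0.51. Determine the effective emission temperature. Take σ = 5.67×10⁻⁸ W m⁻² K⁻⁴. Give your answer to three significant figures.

Averaging over the sphere, the absorbed flux is S(1−α)/4 = 0.7277 W m⁻².
Set σT⁴ = 0.7277 → T = (0.7277/σ)^(1/4) = 59.85 K.

59.9 kelvin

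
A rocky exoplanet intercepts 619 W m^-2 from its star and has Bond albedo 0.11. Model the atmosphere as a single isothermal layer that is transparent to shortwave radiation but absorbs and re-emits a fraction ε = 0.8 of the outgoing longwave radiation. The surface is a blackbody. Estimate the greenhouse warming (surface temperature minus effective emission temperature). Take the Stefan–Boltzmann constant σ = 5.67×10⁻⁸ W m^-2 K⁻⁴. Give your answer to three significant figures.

At the top of the atmosphere, σT_e⁴ = S(1−α)/4 = 137.7 W m^-2, giving T_e = 222.0 K.
Surface balance with a leaky layer gives σT_s⁴ = σT_e⁴·2/(2−ε), so T_s = T_e·[2/(2−0.8)]^(1/4) = 252.2 K.
T_s − T_e = 252.2 − 222.0 = 30.24 K.

30.2 K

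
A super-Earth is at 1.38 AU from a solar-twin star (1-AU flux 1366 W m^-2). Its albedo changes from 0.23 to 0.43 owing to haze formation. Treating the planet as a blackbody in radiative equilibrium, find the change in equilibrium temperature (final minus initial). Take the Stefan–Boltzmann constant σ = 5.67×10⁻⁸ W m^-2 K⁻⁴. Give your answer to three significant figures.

-16.1 kelvin

By the inverse-square law, S = 1366/1.38² = 717.3 W m^-2.
With α = 0.23, T₁ = 222.1 K.
After:  T₂ = [717.3·0.57/(4σ)]^(1/4) = 206.1 K.
ΔT = T₂ − T₁ = -16.09 K.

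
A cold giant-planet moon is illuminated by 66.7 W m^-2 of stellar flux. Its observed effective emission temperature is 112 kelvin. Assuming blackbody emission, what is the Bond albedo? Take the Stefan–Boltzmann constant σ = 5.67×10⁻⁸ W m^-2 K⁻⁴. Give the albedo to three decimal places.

Energy balance: S(1−α)/4 = σT⁴, so 1−α = 4σT⁴/S.
σT⁴ = 8.922 W m^-2, so 4σT⁴ = 35.69 W m^-2.
Hence α = 1 − 35.69/66.70 = 0.4650.

0.465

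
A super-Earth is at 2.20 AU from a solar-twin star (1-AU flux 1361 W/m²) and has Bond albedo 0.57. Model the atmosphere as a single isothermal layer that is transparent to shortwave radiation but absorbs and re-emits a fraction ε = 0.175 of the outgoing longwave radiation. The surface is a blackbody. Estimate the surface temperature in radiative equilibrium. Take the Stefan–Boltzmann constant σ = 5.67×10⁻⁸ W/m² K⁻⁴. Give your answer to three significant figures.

By the inverse-square law, S = 1361/2.20² = 281.2 W/m².
At the top of the atmosphere, σT_e⁴ = S(1−α)/4 = 30.23 W/m², giving T_e = 152.0 K.
For a single slab of emissivity ε, T_s⁴ = 2T_e⁴/(2−ε); thus T_s = 152.0·(1.096)^(1/4) = 155.5 K.

155 K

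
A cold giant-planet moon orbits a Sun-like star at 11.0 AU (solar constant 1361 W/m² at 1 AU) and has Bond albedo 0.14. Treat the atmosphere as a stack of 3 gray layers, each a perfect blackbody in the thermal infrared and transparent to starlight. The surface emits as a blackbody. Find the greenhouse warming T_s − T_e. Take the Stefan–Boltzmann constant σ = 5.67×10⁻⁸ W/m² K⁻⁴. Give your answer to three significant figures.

By the inverse-square law, S = 1361/11.0² = 11.25 W/m².
OLR = S(1−α)/4 = 2.418 W/m²; the top layer radiates at T_e = 80.81 K.
T_s = (N+1)^(1/4)·T_e = 114.3 K.
Warming: T_s − T_e = 33.47 K.

33.5 K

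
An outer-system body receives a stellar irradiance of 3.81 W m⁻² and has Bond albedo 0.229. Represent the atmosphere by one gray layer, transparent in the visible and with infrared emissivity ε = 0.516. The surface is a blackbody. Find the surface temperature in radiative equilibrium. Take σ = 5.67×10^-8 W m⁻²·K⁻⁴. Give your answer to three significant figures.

64.6 K

Effective emission temperature (TOA balance): σT_e⁴ = S(1−α)/4 = 0.7344 W m⁻² → T_e = 59.99 K.
Surface balance with a leaky layer gives σT_s⁴ = σT_e⁴·2/(2−ε), so T_s = T_e·[2/(2−0.516)]^(1/4) = 64.64 K.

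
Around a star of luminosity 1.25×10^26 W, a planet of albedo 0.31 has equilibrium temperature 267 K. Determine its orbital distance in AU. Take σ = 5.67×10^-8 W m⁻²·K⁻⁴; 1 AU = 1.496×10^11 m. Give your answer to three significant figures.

0.516 AU

Energy balance gives S = 4σT⁴/(1−α) = 1670 W m⁻².
S = L/(4πd²) → d = √(L/4πS) = √(1.25×10^26/(4π·1670)) = 7.717×10^10 m = 0.5158 AU.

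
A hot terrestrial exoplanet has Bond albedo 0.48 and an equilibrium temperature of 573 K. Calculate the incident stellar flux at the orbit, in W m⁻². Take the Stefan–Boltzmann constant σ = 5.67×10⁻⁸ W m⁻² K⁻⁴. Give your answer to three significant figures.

From S(1−α)/4 = σT⁴: S = 4σT⁴/(1−α).
σT⁴ = 5.67×10⁻⁸·(573)⁴ = 6112 W m⁻².
S = 4·6112/0.52 = 47020 W m⁻².

47000 W m⁻²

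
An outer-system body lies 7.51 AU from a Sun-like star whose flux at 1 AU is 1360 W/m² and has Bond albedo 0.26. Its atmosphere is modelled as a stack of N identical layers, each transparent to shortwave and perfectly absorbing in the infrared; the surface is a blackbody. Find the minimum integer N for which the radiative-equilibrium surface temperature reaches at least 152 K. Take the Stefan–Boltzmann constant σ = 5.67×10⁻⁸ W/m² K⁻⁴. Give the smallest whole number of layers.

Flux at the orbit: S = 1360/(7.51)² = 24.11 W/m².
OLR = S(1−α)/4 = 4.461 W/m²; the top layer radiates at T_e = 94.18 K.
Need (N+1)T_e⁴ ≥ T_s⁴, i.e. N+1 ≥ (152/94.18)⁴ = 6.785.
So N ≥ 5.785; the smallest integer is N = 6.

6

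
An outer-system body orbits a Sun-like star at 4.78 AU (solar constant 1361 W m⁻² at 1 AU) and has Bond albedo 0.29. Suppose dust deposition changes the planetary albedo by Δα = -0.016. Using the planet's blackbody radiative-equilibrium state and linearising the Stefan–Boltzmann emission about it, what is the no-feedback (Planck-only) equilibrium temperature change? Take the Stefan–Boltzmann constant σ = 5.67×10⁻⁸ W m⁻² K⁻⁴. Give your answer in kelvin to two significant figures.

0.66 K

Irradiance scales as 1/d², so S = 1361 W m⁻² × (1/4.78)² = 59.57 W m⁻².
Reference equilibrium: T_e = [S(1−α)/(4σ)]^(1/4) = 116.9 K.
TOA radiative forcing: ΔF = −S·Δα/4 = −59.57·(-0.016)/4 = 0.2383 W m⁻².
Linearising σT⁴ gives d(σT⁴)/dT = 4σT_e³ = 0.3619 W m⁻² per K.
So ΔT₀ = 0.2383/0.3619 = 0.658 K.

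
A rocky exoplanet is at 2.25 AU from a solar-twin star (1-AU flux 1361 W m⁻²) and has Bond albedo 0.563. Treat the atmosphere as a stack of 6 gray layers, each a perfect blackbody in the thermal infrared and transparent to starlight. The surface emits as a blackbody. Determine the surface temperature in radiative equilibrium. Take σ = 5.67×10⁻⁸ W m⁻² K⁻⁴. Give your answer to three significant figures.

Flux at the orbit: S = 1361/(2.25)² = 268.8 W m⁻².
OLR = S(1−α)/4 = 29.37 W m⁻²; the top layer radiates at T_e = 150.9 K.
For an N-layer opaque stack, T_s⁴ = (N+1)T_e⁴, hence T_s = (7)^(1/4)×150.9 K = 245.4 K.

245 K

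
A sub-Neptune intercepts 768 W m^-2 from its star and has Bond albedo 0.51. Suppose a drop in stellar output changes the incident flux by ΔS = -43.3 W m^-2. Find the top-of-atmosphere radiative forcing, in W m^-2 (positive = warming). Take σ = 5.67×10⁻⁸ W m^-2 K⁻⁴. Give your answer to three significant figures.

-5.30 W m^-2

Only a fraction (1−α) is absorbed and it's spread over 4πR², so ΔF = (1−α)ΔS/4 = -5.304 W m^-2.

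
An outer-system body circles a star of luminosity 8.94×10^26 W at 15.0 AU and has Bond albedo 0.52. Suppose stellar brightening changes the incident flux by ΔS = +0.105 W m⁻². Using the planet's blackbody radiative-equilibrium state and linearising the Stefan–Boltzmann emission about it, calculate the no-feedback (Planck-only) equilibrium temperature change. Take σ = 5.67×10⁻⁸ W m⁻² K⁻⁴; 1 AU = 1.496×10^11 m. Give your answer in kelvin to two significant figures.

Orbital distance: d = 15.0 AU = 2.244×10^12 m.
Flux at the orbit: S = L/(4πd²) = 8.94×10^26/(4π·(2.24×10^12)²) = 14.13 W m⁻².
Unperturbed T_e = [14.13·(1−0.52)/(4σ)]^¼ = 73.95 K.
TOA radiative forcing: ΔF = (1−α)ΔS/4 = 0.48·(+0.105)/4 = 0.01260 W m⁻².
Planck response: λ_P = 4σT_e³ = 4·5.67×10⁻⁸·(73.95)³ = 0.09171 W m⁻²/K.
Hence the no-feedback warming is ΔF/(4σT_e³) = 0.137 K.

0.14 K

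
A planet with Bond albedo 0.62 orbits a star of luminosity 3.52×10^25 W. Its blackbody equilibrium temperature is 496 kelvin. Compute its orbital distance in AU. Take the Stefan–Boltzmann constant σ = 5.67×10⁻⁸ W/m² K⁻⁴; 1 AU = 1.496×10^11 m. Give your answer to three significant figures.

0.0589 AU

The flux needed for this T is 4σT⁴/(1−0.62) = 36120 W/m².
Then d = [L/(4πS)]^(1/2) = 8.806×10^9 m, i.e. 0.05886 AU.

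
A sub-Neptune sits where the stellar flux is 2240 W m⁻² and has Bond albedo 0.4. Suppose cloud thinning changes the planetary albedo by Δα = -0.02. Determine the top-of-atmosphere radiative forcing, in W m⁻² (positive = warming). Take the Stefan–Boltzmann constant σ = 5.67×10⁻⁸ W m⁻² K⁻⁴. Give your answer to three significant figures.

TOA radiative forcing: ΔF = −S·Δα/4 = −2240·(-0.02)/4 = 11.20 W m⁻².

11.2 W m⁻²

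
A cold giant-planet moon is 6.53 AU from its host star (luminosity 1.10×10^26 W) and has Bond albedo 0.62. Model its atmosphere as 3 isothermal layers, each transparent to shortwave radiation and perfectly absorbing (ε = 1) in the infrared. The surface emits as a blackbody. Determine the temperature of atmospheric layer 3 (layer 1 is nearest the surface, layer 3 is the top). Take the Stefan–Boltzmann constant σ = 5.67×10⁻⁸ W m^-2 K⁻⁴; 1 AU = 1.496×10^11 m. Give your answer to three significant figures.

62.6 kelvin

Orbital distance: d = 6.53 AU = 9.769×10^11 m.
Flux at the orbit: S = L/(4πd²) = 1.10×10^26/(4π·(9.77×10^11)²) = 9.173 W m^-2.
OLR = S(1−α)/4 = 0.8714 W m^-2; the top layer radiates at T_e = 62.61 K.
The net upward flux σT_e⁴ is constant between every pair of levels, so T_k⁴ = (N+1−k)T_e⁴.
With k = 3: T_3 = (3+1−3)^¼·62.61 K = 62.61 K.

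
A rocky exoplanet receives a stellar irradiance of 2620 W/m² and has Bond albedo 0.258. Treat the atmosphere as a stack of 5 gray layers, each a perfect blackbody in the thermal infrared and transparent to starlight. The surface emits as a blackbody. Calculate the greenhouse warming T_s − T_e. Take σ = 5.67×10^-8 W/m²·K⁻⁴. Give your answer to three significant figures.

172 K

The effective emission temperature is T_e = [S(1−α)/(4σ)]^¼ = 304.3 K.
Surface: T_s = (6)^¼·T_e = 476.2 K.
So the greenhouse effect raises the surface by 476.2 − 304.3 = 171.9 K.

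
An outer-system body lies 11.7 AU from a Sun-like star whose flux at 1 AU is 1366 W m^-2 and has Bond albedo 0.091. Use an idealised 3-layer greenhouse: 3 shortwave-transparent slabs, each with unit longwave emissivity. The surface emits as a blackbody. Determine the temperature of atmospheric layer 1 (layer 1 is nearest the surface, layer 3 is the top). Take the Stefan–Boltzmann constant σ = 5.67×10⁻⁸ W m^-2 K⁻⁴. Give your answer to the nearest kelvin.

105 kelvin

Flux at the orbit: S = 1366/(11.7)² = 9.979 W m^-2.
OLR = S(1−α)/4 = 2.268 W m^-2; the top layer radiates at T_e = 79.52 K.
The net upward flux σT_e⁴ is constant between every pair of levels, so T_k⁴ = (N+1−k)T_e⁴.
With k = 1: T_1 = (3+1−1)^¼·79.52 K = 104.7 K.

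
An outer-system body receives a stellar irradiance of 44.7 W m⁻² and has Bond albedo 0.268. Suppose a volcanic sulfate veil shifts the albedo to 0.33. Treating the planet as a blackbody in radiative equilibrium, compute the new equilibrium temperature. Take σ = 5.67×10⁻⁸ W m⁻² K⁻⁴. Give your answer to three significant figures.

With the new albedo, S(1−α₂)/4 = 7.487 W m⁻², so T₂ = 107.2 K.

107 kelvin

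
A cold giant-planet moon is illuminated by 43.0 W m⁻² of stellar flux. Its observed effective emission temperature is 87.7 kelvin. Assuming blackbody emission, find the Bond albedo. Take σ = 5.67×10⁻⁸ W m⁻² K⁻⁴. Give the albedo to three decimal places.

Energy balance: S(1−α)/4 = σT⁴, so 1−α = 4σT⁴/S.
4σT⁴ = 4·5.67×10⁻⁸·(87.7)⁴ = 13.42 W m⁻².
1−α = 13.42/43.00 = 0.3120, so α = 0.6880.

0.688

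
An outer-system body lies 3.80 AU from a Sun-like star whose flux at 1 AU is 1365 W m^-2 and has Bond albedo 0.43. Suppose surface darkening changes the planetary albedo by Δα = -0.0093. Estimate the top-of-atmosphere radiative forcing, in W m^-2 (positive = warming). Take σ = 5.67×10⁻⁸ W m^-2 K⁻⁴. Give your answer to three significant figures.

Flux at the orbit: S = 1365/(3.80)² = 94.53 W m^-2.
ΔF = −(S/4)Δα = −(94.53/4)×(-0.0093) = 0.2198 W m^-2.

0.220 W m^-2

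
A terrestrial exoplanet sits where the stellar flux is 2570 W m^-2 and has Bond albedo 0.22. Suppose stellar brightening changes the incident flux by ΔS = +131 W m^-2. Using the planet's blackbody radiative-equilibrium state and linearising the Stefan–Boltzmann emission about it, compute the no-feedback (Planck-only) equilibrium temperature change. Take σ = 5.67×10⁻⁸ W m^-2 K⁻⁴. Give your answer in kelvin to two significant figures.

Unperturbed T_e = [2570·(1−0.22)/(4σ)]^¼ = 306.6 K.
Only a fraction (1−α) is absorbed and it's spread over 4πR², so ΔF = (1−α)ΔS/4 = 25.55 W m^-2.
Planck response: λ_P = 4σT_e³ = 4·5.67×10⁻⁸·(306.6)³ = 6.538 W m^-2/K.
Hence the no-feedback warming is ΔF/(4σT_e³) = 3.91 K.

3.9 K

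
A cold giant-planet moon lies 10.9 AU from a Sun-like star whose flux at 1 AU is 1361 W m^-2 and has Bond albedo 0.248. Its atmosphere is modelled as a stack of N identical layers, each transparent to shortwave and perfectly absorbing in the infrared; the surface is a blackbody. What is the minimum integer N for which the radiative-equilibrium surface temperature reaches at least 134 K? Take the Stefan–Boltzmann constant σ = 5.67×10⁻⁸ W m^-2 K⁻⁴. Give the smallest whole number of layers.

8

Flux at the orbit: S = 1361/(10.9)² = 11.46 W m^-2.
Top-of-atmosphere balance: σT_e⁴ = S(1−α)/4 = 2.154 W m^-2 → T_e = 78.50 K.
Since T_s⁴ = (N+1)T_e⁴, we need N ≥ (T_s/T_e)⁴ − 1 = 7.489.
Rounding up, N = 8.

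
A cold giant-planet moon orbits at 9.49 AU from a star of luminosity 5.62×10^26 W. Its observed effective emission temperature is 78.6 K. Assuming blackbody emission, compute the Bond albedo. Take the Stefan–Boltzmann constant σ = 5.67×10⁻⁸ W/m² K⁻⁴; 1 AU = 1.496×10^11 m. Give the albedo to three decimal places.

d = 9.49 × 1.496×10^11 m = 1.420×10^12 m.
S = L/(4πd²) = 22.19 W/m².
Energy balance: S(1−α)/4 = σT⁴, so 1−α = 4σT⁴/S.
σT⁴ = 2.164 W/m², so 4σT⁴ = 8.656 W/m².
1−α = 8.656/22.19 = 0.3901, so α = 0.6099.

0.610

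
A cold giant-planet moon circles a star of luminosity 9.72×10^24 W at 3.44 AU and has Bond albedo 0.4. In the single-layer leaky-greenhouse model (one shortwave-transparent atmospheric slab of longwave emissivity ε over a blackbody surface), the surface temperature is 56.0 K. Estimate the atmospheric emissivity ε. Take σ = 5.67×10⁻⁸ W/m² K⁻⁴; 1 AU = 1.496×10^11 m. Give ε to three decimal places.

0.429

d = 3.44 × 1.496×10^11 m = 5.146×10^11 m.
S = L/(4πd²) = 2.921 W/m².
First, T_e = [2.921·(1−0.4)/(4σ)]^(1/4) = 52.72 K.
Since (2−ε)/2 = (T_e/T_s)⁴ = 0.7857, ε = 0.4287.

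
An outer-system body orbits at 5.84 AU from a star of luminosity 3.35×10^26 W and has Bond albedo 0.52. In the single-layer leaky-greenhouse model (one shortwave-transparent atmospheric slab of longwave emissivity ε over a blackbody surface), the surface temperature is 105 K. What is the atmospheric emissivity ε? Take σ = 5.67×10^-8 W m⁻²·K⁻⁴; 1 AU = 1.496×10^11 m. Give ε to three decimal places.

0.784

d = 5.84 × 1.496×10^11 m = 8.737×10^11 m.
Flux at the orbit: S = L/(4πd²) = 3.35×10^26/(4π·(8.74×10^11)²) = 34.93 W m⁻².
First, T_e = [34.93·(1−0.52)/(4σ)]^(1/4) = 92.72 K.
Since (2−ε)/2 = (T_e/T_s)⁴ = 0.6081, ε = 0.7838.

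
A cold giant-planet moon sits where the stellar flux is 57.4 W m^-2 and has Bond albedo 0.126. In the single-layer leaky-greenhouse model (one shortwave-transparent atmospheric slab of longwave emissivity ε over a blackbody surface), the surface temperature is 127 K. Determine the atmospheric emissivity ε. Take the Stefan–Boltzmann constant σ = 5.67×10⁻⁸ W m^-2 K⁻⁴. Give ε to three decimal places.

0.299

First, T_e = [57.40·(1−0.126)/(4σ)]^(1/4) = 122.0 K.
T_s⁴ = T_e⁴·2/(2−ε) → ε = 2 − 2(T_e/T_s)⁴ = 2 − 2·(122.0/127)⁴ = 0.2994.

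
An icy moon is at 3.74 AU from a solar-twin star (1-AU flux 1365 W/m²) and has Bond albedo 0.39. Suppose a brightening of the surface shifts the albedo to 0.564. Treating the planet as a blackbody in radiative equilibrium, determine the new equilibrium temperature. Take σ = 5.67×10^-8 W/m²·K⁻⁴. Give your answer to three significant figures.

Irradiance scales as 1/d², so S = 1365 W/m² × (1/3.74)² = 97.59 W/m².
T₂ = [S(1−α₂)/(4σ)]^(1/4) = [97.59·0.436/(4σ)]^(1/4) = 117.0 K.

117 kelvin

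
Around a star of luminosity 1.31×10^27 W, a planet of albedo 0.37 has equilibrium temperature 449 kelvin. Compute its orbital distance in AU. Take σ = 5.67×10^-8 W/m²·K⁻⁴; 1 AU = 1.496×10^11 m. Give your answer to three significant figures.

0.564 AU

Required flux: S = 4σT⁴/(1−α) = 14630 W/m².
S = L/(4πd²) → d = √(L/4πS) = √(1.31×10^27/(4π·14630)) = 8.441×10^10 m = 0.5642 AU.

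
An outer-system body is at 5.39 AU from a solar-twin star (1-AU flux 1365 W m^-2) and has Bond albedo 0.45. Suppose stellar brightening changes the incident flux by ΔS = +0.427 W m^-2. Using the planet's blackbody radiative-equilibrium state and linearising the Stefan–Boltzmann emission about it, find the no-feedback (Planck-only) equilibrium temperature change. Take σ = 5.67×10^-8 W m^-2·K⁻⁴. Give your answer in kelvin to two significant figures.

0.23 K

Irradiance scales as 1/d², so S = 1365 W m^-2 × (1/5.39)² = 46.98 W m^-2.
Unperturbed T_e = [46.98·(1−0.45)/(4σ)]^¼ = 103.3 K.
ΔF = Δ[S(1−α)]/4 = (1−0.45)·+0.427/4 = 0.05871 W m^-2.
Linearising σT⁴ gives d(σT⁴)/dT = 4σT_e³ = 0.2501 W m^-2 per K.
Hence the no-feedback warming is ΔF/(4σT_e³) = 0.235 K.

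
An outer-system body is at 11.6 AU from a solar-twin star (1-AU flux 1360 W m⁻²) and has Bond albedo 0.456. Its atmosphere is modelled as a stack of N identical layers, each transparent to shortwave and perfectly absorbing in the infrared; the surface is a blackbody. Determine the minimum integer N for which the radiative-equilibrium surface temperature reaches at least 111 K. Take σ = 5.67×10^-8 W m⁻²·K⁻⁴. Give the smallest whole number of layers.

Irradiance scales as 1/d², so S = 1360 W m⁻² × (1/11.6)² = 10.11 W m⁻².
The effective emission temperature is T_e = [S(1−α)/(4σ)]^¼ = 70.17 K.
Since T_s⁴ = (N+1)T_e⁴, we need N ≥ (T_s/T_e)⁴ − 1 = 5.262.
The minimum whole number is N = 6.

6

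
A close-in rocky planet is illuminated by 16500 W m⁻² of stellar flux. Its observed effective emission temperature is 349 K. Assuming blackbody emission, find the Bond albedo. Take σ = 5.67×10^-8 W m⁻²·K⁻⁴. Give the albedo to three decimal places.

Rearranging the radiative balance, α = 1 − 4σT⁴/S.
σT⁴ = 841.2 W m⁻², so 4σT⁴ = 3365 W m⁻².
Hence α = 1 − 3365/16500 = 0.7961.

0.796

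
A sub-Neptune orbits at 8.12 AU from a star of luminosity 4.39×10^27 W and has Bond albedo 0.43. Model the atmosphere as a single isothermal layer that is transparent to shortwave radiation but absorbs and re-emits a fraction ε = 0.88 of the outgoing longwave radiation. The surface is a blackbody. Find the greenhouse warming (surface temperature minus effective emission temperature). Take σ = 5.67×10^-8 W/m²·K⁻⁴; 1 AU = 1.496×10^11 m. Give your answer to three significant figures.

Orbital distance: d = 8.12 AU = 1.215×10^12 m.
Spreading L over a sphere of radius d: S = 4.39×10^27/(4π·1.21×10^12²) = 236.7 W/m².
Effective emission temperature (TOA balance): σT_e⁴ = S(1−α)/4 = 33.74 W/m² → T_e = 156.2 K.
For a single slab of emissivity ε, T_s⁴ = 2T_e⁴/(2−ε); thus T_s = 156.2·(1.786)^(1/4) = 180.5 K.
T_s − T_e = 180.5 − 156.2 = 24.36 K.

24.4 K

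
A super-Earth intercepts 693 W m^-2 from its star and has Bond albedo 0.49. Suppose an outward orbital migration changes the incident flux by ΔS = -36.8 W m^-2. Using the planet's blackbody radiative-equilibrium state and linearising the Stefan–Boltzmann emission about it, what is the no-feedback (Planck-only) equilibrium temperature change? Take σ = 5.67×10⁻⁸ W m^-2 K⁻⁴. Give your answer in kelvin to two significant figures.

The baseline emission temperature is T_e = 198.7 K.
Only a fraction (1−α) is absorbed and it's spread over 4πR², so ΔF = (1−α)ΔS/4 = -4.692 W m^-2.
Planck response: λ_P = 4σT_e³ = 4·5.67×10⁻⁸·(198.7)³ = 1.779 W m^-2/K.
ΔT₀ = ΔF/λ_P = -4.692/1.779 = -2.64 K.

-2.6 kelvin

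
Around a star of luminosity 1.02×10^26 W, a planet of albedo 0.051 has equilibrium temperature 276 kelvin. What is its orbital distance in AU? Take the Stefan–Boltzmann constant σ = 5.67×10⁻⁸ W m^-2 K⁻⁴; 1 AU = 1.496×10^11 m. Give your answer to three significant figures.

0.511 AU

Energy balance gives S = 4σT⁴/(1−α) = 1387 W m^-2.
Then d = [L/(4πS)]^(1/2) = 7.650×10^10 m, i.e. 0.5114 AU.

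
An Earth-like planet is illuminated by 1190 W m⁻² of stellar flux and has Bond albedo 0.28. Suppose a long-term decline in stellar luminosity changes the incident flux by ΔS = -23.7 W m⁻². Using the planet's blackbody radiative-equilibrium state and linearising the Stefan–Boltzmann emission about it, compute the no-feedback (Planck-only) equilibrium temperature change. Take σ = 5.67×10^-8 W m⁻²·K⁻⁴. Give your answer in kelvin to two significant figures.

-1.2 K

The baseline emission temperature is T_e = 247.9 K.
ΔF = Δ[S(1−α)]/4 = (1−0.28)·-23.7/4 = -4.266 W m⁻².
Planck response: λ_P = 4σT_e³ = 4·5.67×10⁻⁸·(247.9)³ = 3.456 W m⁻²/K.
ΔT₀ = ΔF/λ_P = -4.266/3.456 = -1.23 K.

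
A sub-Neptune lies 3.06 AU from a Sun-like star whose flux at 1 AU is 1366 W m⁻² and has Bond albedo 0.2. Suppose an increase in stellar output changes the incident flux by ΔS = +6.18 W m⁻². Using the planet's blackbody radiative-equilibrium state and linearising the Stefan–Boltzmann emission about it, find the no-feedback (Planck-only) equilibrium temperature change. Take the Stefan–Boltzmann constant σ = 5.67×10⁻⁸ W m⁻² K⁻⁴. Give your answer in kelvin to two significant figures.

1.6 K

By the inverse-square law, S = 1366/3.06² = 145.9 W m⁻².
The baseline emission temperature is T_e = 150.6 K.
TOA radiative forcing: ΔF = (1−α)ΔS/4 = 0.8·(+6.18)/4 = 1.236 W m⁻².
Linearising σT⁴ gives d(σT⁴)/dT = 4σT_e³ = 0.7749 W m⁻² per K.
So ΔT₀ = 1.236/0.7749 = 1.60 K.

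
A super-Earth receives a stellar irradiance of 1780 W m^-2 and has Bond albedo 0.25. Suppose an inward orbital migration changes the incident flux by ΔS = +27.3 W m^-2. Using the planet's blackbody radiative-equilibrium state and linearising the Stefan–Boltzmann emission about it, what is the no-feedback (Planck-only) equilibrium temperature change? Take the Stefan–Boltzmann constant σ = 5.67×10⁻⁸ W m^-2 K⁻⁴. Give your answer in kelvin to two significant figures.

1.1 K

Unperturbed T_e = [1780·(1−0.25)/(4σ)]^¼ = 277.0 K.
Only a fraction (1−α) is absorbed and it's spread over 4πR², so ΔF = (1−α)ΔS/4 = 5.119 W m^-2.
The Planck feedback parameter is 4σT_e³ = 4.820 W m^-2/K.
Hence the no-feedback warming is ΔF/(4σT_e³) = 1.06 K.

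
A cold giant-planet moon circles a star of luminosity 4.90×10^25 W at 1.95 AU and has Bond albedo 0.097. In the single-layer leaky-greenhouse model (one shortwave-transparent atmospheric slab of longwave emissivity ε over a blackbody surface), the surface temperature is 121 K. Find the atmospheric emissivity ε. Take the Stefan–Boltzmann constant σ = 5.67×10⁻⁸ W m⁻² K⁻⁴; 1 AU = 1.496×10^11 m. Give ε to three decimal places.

0.298

d = 1.95 × 1.496×10^11 m = 2.917×10^11 m.
Spreading L over a sphere of radius d: S = 4.90×10^25/(4π·2.92×10^11²) = 45.82 W m⁻².
First, T_e = [45.82·(1−0.097)/(4σ)]^(1/4) = 116.2 K.
Since (2−ε)/2 = (T_e/T_s)⁴ = 0.8511, ε = 0.2979.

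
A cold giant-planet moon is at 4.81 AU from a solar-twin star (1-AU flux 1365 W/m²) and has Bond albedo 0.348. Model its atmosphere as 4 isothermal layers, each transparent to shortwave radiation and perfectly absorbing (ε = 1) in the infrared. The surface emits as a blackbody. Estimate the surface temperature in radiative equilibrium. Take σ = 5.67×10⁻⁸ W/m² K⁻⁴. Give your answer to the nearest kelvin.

By the inverse-square law, S = 1365/4.81² = 59.00 W/m².
The effective emission temperature is T_e = [S(1−α)/(4σ)]^¼ = 114.1 K.
Layer-by-layer balance gives σT_s⁴ = (N+1)σT_e⁴, so T_s = 5^¼·114.1 = 170.6 K.

171 K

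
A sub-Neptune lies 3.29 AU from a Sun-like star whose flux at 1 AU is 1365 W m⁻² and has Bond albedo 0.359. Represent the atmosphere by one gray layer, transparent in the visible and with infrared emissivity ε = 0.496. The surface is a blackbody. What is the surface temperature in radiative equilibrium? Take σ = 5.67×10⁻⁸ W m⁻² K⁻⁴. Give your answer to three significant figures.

Flux at the orbit: S = 1365/(3.29)² = 126.1 W m⁻².
The planet radiates to space at T_e = [S(1−α)/(4σ)]^(1/4) = 137.4 K.
Surface balance with a leaky layer gives σT_s⁴ = σT_e⁴·2/(2−ε), so T_s = T_e·[2/(2−0.496)]^(1/4) = 147.5 K.

148 K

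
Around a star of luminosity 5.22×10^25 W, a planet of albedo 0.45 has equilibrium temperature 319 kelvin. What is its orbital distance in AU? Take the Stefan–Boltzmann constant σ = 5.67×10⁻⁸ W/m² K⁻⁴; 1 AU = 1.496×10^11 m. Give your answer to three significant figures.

0.208 AU

Energy balance gives S = 4σT⁴/(1−α) = 4270 W/m².
From L = 4πd²S, d = √(5.22×10^25/(4π·4270)) = 3.119×10^10 m = 0.2085 AU.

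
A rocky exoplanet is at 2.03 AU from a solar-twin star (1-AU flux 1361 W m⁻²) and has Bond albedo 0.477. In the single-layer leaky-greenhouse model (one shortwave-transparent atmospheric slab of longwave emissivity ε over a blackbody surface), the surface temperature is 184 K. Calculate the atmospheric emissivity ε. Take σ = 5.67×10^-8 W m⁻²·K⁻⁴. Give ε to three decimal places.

Irradiance scales as 1/d², so S = 1361 W m⁻² × (1/2.03)² = 330.3 W m⁻².
Effective temperature: T_e = [S(1−α)/(4σ)]^(1/4) = 166.1 K.
Inverting T_s⁴ = 2T_e⁴/(2−ε): (T_e/T_s)⁴ = 0.6644, so ε = 2(1 − 0.6644) = 0.6711.

0.671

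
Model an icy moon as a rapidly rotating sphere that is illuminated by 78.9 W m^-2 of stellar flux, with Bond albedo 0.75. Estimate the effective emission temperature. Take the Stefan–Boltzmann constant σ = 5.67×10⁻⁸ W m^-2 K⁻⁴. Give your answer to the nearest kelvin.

97 K

Absorbed flux (global mean): S(1−α)/4 = 78.90·0.25/4 = 4.931 W m^-2.
Set σT⁴ = 4.931 → T = (4.931/σ)^(1/4) = 96.57 K.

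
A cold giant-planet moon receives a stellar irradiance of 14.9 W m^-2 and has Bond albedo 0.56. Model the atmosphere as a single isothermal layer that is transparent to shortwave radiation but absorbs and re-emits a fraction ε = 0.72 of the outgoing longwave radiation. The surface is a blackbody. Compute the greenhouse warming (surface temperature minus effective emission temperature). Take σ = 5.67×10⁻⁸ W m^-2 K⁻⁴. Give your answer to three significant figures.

8.65 K

At the top of the atmosphere, σT_e⁴ = S(1−α)/4 = 1.639 W m^-2, giving T_e = 73.32 K.
Surface balance with a leaky layer gives σT_s⁴ = σT_e⁴·2/(2−ε), so T_s = T_e·[2/(2−0.72)]^(1/4) = 81.98 K.
T_s − T_e = 81.98 − 73.32 = 8.655 K.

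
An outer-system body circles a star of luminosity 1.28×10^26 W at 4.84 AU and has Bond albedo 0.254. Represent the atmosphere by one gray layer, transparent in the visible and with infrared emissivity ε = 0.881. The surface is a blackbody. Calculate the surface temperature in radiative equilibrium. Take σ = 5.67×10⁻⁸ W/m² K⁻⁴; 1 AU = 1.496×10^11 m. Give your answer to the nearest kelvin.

d = 4.84 × 1.496×10^11 m = 7.241×10^11 m.
Flux at the orbit: S = L/(4πd²) = 1.28×10^26/(4π·(7.24×10^11)²) = 19.43 W/m².
At the top of the atmosphere, σT_e⁴ = S(1−α)/4 = 3.623 W/m², giving T_e = 89.41 K.
The surface balance (absorbed SW + ε·downward IR = σT_s⁴) with T_a⁴ = T_s⁴/2 reduces to T_s = T_e·[2/(2−ε)]^¼ = 103.4 K.

103 kelvin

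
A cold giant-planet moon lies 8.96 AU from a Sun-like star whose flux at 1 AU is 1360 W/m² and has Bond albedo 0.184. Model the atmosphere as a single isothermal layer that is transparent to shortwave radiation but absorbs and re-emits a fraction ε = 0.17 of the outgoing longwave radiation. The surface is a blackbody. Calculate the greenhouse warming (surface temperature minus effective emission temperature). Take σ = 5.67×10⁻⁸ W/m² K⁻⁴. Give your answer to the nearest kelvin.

2 K

Flux at the orbit: S = 1360/(8.96)² = 16.94 W/m².
At the top of the atmosphere, σT_e⁴ = S(1−α)/4 = 3.456 W/m², giving T_e = 88.36 K.
Surface balance with a leaky layer gives σT_s⁴ = σT_e⁴·2/(2−ε), so T_s = T_e·[2/(2−0.17)]^(1/4) = 90.34 K.
T_s − T_e = 90.34 − 88.36 = 1.984 K.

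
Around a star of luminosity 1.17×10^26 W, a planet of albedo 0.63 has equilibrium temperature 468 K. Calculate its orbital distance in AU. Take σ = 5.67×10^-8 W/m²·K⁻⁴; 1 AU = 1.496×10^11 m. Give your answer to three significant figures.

0.119 AU

The flux needed for this T is 4σT⁴/(1−0.63) = 29410 W/m².
Then d = [L/(4πS)]^(1/2) = 1.779×10^10 m, i.e. 0.1189 AU.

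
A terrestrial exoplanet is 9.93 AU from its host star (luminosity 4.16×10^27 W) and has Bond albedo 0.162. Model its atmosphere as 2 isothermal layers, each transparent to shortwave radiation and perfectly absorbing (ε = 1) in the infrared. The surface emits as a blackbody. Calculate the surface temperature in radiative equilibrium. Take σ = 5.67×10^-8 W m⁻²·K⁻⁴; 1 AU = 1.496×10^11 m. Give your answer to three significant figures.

202 K

Orbital distance: d = 9.93 AU = 1.486×10^12 m.
Flux at the orbit: S = L/(4πd²) = 4.16×10^27/(4π·(1.49×10^12)²) = 150.0 W m⁻².
OLR = S(1−α)/4 = 31.43 W m⁻²; the top layer radiates at T_e = 153.4 K.
Layer-by-layer balance gives σT_s⁴ = (N+1)σT_e⁴, so T_s = 3^¼·153.4 = 201.9 K.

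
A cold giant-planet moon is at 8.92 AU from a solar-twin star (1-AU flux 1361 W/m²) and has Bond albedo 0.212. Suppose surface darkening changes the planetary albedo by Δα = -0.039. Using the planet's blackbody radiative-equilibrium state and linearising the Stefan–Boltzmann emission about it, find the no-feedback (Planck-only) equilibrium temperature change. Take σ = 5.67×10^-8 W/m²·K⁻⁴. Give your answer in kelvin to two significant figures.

1.1 K

Irradiance scales as 1/d², so S = 1361 W/m² × (1/8.92)² = 17.11 W/m².
Unperturbed T_e = [17.11·(1−0.212)/(4σ)]^¼ = 87.80 K.
ΔF = −(S/4)Δα = −(17.11/4)×(-0.039) = 0.1668 W/m².
Planck response: λ_P = 4σT_e³ = 4·5.67×10⁻⁸·(87.80)³ = 0.1535 W/m²/K.
So ΔT₀ = 0.1668/0.1535 = 1.09 K.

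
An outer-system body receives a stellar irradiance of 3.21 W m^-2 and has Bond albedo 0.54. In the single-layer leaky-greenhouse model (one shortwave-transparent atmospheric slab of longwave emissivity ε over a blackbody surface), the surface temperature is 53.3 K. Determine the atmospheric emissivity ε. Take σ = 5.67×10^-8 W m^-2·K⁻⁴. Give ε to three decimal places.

0.387

First, T_e = [3.210·(1−0.54)/(4σ)]^(1/4) = 50.51 K.
Since (2−ε)/2 = (T_e/T_s)⁴ = 0.8067, ε = 0.3866.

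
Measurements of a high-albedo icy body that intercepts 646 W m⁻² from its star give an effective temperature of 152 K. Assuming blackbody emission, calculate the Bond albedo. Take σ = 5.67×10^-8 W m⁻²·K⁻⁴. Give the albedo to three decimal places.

Energy balance: S(1−α)/4 = σT⁴, so 1−α = 4σT⁴/S.
4σT⁴ = 4·5.67×10⁻⁸·(152)⁴ = 121.1 W m⁻².
Hence α = 1 − 121.1/646.0 = 0.8126.

0.813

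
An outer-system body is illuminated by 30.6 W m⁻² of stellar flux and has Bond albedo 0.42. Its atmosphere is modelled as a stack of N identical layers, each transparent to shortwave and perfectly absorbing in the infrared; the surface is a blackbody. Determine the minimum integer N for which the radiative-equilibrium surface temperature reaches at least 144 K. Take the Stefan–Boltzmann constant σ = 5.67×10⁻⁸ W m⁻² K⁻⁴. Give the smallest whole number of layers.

5

OLR = S(1−α)/4 = 4.437 W m⁻²; the top layer radiates at T_e = 94.05 K.
T_s = (N+1)^(1/4)·T_e ≥ 144 K requires N+1 ≥ (T_s/T_e)⁴ = (144/94.05)⁴ = 5.495.
The minimum whole number is N = 5.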